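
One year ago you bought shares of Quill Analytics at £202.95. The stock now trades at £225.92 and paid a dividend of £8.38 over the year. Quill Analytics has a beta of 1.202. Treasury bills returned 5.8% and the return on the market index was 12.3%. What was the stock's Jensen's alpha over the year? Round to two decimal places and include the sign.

Realised HPR = (P1 + D1 − P0) / P0 = (225.92 + 8.38 − 202.95) / 202.95 = 31.35 / 202.95 = 15.4472%
MRP = 12.3% − 5.8% = 6.50%
CAPM required = R_f + β·MRP = 5.8% + 1.202 × 6.5% = 13.6130%
α = realised − required = 15.4472% − 13.6130% = +1.83%

+1.83%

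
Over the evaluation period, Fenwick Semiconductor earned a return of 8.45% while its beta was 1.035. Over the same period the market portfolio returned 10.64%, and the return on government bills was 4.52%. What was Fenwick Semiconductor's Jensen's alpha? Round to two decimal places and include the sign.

-2.40%

Market excess return = 10.64% − 4.52% = 6.12%
CAPM benchmark = R_f + β(R_m − R_f) = 4.52% + 1.035 × 6.12% = 10.85420%
α = actual − benchmark = 8.45% − 10.85420% = -2.40%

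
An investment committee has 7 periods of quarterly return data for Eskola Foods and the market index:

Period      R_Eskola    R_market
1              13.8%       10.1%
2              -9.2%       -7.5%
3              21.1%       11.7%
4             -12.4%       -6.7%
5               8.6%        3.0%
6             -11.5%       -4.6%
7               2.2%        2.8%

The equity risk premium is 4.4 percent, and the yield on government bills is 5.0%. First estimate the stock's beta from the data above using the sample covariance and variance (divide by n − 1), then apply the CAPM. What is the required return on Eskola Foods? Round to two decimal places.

12.28%

Mean R_i = (13.8 − 9.2 + 21.1 − 12.4 + 8.6 − 11.5 + 2.2) / 7 = 1.8000%
Mean R_m = (10.1 − 7.5 + 11.7 − 6.7 + 3.0 − 4.6 + 2.8) / 7 = 1.2571%
Σ(R_i − R̄_i)(R_m − R̄_m) = 607.3500  ⇒  Cov = 607.3500 / 6 = 101.2250
Σ(R_m − R̄_m)² = 366.9771  ⇒  Var(R_m) = 366.9771 / 6 = 61.1629
β = Cov / Var(R_m) = 101.2250 / 61.1629 = 1.6550
E(R) = R_f + β × MRP = 5.0% + 1.6550 × 4.4% = 12.28%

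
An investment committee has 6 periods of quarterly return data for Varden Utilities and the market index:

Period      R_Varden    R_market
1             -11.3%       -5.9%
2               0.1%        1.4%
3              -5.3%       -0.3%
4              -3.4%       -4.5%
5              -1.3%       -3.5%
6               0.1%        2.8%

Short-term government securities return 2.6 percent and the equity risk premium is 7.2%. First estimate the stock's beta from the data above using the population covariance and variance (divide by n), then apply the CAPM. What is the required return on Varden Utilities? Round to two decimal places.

Mean R_i = (-11.3 + 0.1 − 5.3 − 3.4 − 1.3 + 0.1) / 6 = -3.5167%
Mean R_m = (-5.9 + 1.4 − 0.3 − 4.5 − 3.5 + 2.8) / 6 = -1.6667%
Σ(R_i − R̄_i)(R_m − R̄_m) = 53.3633  ⇒  Cov = 53.3633 / 6 = 8.8939
Σ(R_m − R̄_m)² = 60.5333  ⇒  Var(R_m) = 60.5333 / 6 = 10.0889
β = Cov / Var(R_m) = 8.8939 / 10.0889 = 0.8816
E(R) = R_f + β × MRP = 2.6% + 0.8816 × 7.2% = 8.95%

8.95%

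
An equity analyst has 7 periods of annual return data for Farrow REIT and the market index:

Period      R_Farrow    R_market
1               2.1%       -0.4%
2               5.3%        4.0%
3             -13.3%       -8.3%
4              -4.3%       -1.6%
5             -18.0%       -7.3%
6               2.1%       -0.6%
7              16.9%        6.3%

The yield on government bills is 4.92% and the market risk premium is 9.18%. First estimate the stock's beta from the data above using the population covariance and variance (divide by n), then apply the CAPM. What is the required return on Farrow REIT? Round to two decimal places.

24.34%

Mean R_i = (2.1 + 5.3 − 13.3 − 4.3 − 18.0 + 2.1 + 16.9) / 7 = -1.3143%
Mean R_m = (-0.4 + 4.0 − 8.3 − 1.6 − 7.3 − 0.6 + 6.3) / 7 = -1.1286%
Σ(R_i − R̄_i)(R_m − R̄_m) = 363.8571  ⇒  Cov = 363.8571 / 7 = 51.9796
Σ(R_m − R̄_m)² = 172.0343  ⇒  Var(R_m) = 172.0343 / 7 = 24.5763
β = Cov / Var(R_m) = 51.9796 / 24.5763 = 2.1150
E(R) = R_f + β × MRP = 4.92% + 2.1150 × 9.18% = 24.34%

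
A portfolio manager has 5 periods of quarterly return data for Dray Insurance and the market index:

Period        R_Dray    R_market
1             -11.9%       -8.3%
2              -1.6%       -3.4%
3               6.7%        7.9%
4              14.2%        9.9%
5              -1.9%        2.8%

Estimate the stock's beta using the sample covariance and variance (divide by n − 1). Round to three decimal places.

1.214

Mean R_i = (-11.9 − 1.6 + 6.7 + 14.2 − 1.9) / 5 = 1.1000%
Mean R_m = (-8.3 − 3.4 + 7.9 + 9.9 + 2.8) / 5 = 1.7800%
Σ(R_i − R̄_i)(R_m − R̄_m) = 282.6100  ⇒  Cov = 282.6100 / 4 = 70.6525
Σ(R_m − R̄_m)² = 232.8680  ⇒  Var(R_m) = 232.8680 / 4 = 58.2170
β = Cov / Var(R_m) = 70.6525 / 58.2170 = 1.2136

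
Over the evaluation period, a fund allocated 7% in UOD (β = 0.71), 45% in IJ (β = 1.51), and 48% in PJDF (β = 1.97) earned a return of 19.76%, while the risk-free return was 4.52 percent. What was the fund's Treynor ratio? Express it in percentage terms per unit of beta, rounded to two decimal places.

9.10%

β_P = 0.07×0.71 + 0.45×1.51 + 0.48×1.97 = 1.6748
Treynor = (R_P − R_f) / β_P = (19.76% − 4.52%) / 1.6748 = 15.24% / 1.6748 = 9.10%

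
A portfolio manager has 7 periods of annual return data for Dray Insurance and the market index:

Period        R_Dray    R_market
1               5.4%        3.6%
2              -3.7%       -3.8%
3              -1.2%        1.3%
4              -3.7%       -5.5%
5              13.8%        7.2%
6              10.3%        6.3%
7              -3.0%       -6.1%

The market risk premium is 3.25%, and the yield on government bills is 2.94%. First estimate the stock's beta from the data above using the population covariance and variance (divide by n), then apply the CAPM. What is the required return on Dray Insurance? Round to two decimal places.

Mean R_i = (5.4 − 3.7 − 1.2 − 3.7 + 13.8 + 10.3 − 3.0) / 7 = 2.5571%
Mean R_m = (3.6 − 3.8 + 1.3 − 5.5 + 7.2 + 6.3 − 6.1) / 7 = 0.4286%
Σ(R_i − R̄_i)(R_m − R̄_m) = 227.1686  ⇒  Cov = 227.1686 / 7 = 32.4527
Σ(R_m − R̄_m)² = 186.7943  ⇒  Var(R_m) = 186.7943 / 7 = 26.6849
β = Cov / Var(R_m) = 32.4527 / 26.6849 = 1.2161
E(R) = R_f + β × MRP = 2.94% + 1.2161 × 3.25% = 6.89%

6.89%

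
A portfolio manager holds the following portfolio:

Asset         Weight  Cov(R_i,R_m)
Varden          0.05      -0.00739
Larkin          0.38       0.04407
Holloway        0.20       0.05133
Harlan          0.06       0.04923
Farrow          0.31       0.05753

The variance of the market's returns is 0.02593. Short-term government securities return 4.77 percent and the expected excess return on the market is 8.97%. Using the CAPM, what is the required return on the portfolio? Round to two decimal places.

β_Varden = -0.00739 / 0.02593 = -0.2850
β_Larkin = 0.04407 / 0.02593 = 1.6996
β_Holloway = 0.05133 / 0.02593 = 1.9796
β_Harlan = 0.04923 / 0.02593 = 1.8986
β_Farrow = 0.05753 / 0.02593 = 2.2187
β_P = Σ w_i β_i = 0.05×-0.2850 + 0.38×1.6996 + 0.20×1.9796 + 0.06×1.8986 + 0.31×2.2187 = 1.8292
E(R_P) = R_f + β_P × MRP = 4.77% + 1.8292 × 8.97% = 21.18%

21.18%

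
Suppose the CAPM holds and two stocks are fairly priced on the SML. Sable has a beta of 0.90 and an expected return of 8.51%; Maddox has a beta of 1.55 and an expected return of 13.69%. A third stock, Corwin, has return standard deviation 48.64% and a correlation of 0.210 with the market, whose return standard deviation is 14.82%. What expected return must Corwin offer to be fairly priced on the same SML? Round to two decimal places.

MRP = (13.69% − 8.51%) / (1.55 − 0.90) = 7.9692%
R_f = 8.51% − 0.90 × 7.9692% = 1.3377%
β_Corwin = ρ·σ_i/σ_m = 0.210 × 48.64 / 14.82 = 0.6892
E(R_Corwin) = R_f + β × MRP = 1.3377% + 0.6892 × 7.9692% = 6.83%

6.83%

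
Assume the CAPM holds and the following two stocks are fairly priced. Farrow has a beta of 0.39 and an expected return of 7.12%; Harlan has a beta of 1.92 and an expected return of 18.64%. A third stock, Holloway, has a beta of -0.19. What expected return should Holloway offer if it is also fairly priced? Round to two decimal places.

MRP (SML slope) = (18.64% − 7.12%) / (1.92 − 0.39) = 11.52% / 1.53 = 7.5294%
R_f (intercept) = 7.12% − 0.39 × 7.5294% = 4.1835%
E(R_Holloway) = R_f + β × MRP = 4.1835% + -0.19 × 7.5294% = 2.75%

2.75%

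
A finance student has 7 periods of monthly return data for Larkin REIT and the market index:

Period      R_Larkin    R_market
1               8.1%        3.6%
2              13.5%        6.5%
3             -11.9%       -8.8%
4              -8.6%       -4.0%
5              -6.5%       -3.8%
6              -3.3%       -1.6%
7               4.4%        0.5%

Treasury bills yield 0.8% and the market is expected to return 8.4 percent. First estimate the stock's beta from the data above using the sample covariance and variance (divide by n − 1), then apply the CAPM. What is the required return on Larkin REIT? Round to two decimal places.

14.47%

Mean R_i = (8.1 + 13.5 − 11.9 − 8.6 − 6.5 − 3.3 + 4.4) / 7 = -0.6143%
Mean R_m = (3.6 + 6.5 − 8.8 − 4.0 − 3.8 − 1.6 + 0.5) / 7 = -1.0857%
Σ(R_i − R̄_i)(R_m − R̄_m) = 283.5414  ⇒  Cov = 283.5414 / 6 = 47.2569
Σ(R_m − R̄_m)² = 157.6486  ⇒  Var(R_m) = 157.6486 / 6 = 26.2748
β = Cov / Var(R_m) = 47.2569 / 26.2748 = 1.7986
MRP = 8.4% − 0.8% = 7.60%
E(R) = R_f + β × MRP = 0.8% + 1.7986 × 7.6% = 14.47%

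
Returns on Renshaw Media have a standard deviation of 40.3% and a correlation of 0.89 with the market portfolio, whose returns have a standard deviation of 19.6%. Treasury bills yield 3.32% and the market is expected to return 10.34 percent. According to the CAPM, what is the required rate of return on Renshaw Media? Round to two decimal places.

16.17%

β = ρ × σ_i / σ_m = 0.89 × 40.3% / 19.6% = 1.8299
MRP = 10.34% − 3.32% = 7.02%
E(R) = 3.32% + 1.8299 × 7.02% = 16.17%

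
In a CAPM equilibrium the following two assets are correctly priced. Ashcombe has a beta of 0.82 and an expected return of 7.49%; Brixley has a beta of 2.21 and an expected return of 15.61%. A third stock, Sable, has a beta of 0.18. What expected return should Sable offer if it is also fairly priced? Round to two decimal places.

MRP (SML slope) = (15.61% − 7.49%) / (2.21 − 0.82) = 8.12% / 1.39 = 5.8417%
R_f (intercept) = 7.49% − 0.82 × 5.8417% = 2.6998%
E(R_Sable) = R_f + β × MRP = 2.6998% + 0.18 × 5.8417% = 3.75%

3.75%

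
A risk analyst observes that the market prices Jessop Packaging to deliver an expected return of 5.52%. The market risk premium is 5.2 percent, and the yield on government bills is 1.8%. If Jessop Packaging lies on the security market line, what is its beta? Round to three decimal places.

0.715

β = (E(R) − R_f) / MRP = (5.52% − 1.8%) / 5.2% = 3.72% / 5.2% = 0.715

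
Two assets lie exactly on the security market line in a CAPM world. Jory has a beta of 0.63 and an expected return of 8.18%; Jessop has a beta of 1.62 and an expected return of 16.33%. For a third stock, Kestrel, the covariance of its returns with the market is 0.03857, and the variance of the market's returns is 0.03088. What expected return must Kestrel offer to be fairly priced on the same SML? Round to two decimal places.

13.28%

MRP = (16.33% − 8.18%) / (1.62 − 0.63) = 8.2323%
R_f = 8.18% − 0.63 × 8.2323% = 2.9937%
β_Kestrel = Cov / Var(R_m) = 0.03857 / 0.03088 = 1.2490
E(R_Kestrel) = R_f + β × MRP = 2.9937% + 1.2490 × 8.2323% = 13.28%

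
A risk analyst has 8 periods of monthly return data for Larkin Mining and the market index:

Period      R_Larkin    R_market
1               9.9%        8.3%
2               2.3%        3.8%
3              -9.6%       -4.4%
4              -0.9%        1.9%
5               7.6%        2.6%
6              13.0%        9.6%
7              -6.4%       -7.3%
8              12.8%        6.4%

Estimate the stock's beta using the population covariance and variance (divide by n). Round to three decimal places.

1.346

Mean R_i = (9.9 + 2.3 − 9.6 − 0.9 + 7.6 + 13.0 − 6.4 + 12.8) / 8 = 3.5875%
Mean R_m = (8.3 + 3.8 − 4.4 + 1.9 + 2.6 + 9.6 − 7.3 + 6.4) / 8 = 2.6125%
Σ(R_i − R̄_i)(R_m − R̄_m) = 329.6613  ⇒  Cov = 329.6613 / 8 = 41.2077
Σ(R_m − R̄_m)² = 244.8688  ⇒  Var(R_m) = 244.8688 / 8 = 30.6086
β = Cov / Var(R_m) = 41.2077 / 30.6086 = 1.3463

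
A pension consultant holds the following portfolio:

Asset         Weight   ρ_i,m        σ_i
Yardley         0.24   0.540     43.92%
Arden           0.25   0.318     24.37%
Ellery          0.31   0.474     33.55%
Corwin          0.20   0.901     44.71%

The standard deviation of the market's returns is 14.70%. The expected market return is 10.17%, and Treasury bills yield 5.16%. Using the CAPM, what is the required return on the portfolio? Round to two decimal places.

β_Yardley = 0.540 × 43.92% / 14.70% = 1.6134
β_Arden = 0.318 × 24.37% / 14.70% = 0.5272
β_Ellery = 0.474 × 33.55% / 14.70% = 1.0818
β_Corwin = 0.901 × 44.71% / 14.70% = 2.7404
β_P = Σ w_i β_i = 0.24×1.6134 + 0.25×0.5272 + 0.31×1.0818 + 0.20×2.7404 = 1.4025
MRP = 10.17% − 5.16% = 5.01%
E(R_P) = R_f + β_P × MRP = 5.16% + 1.4025 × 5.01% = 12.19%

12.19%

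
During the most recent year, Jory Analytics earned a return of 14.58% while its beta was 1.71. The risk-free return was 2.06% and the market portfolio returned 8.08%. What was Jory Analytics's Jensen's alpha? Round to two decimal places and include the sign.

+2.23%

Market excess return = 8.08% − 2.06% = 6.02%
CAPM benchmark = R_f + β(R_m − R_f) = 2.06% + 1.71 × 6.02% = 12.3542%
α = actual − benchmark = 14.58% − 12.3542% = +2.23%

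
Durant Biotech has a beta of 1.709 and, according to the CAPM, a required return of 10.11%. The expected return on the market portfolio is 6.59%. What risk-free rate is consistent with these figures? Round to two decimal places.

E(R) = R_f + β(E(R_m) − R_f) = R_f(1 − β) + β·E(R_m)
10.11% = R_f × (1 − 1.709) + 1.709 × 6.59%
10.11% = R_f × -0.709 + 11.26231%
R_f = (10.11% − 11.26231%) / -0.709 = 1.63%

1.63%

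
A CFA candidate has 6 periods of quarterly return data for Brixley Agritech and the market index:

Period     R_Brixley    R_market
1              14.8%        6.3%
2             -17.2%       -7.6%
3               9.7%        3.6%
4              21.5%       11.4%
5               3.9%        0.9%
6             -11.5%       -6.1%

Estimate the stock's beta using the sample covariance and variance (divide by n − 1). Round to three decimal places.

2.056

Mean R_i = (14.8 − 17.2 + 9.7 + 21.5 + 3.9 − 11.5) / 6 = 3.5333%
Mean R_m = (6.3 − 7.6 + 3.6 + 11.4 + 0.9 − 6.1) / 6 = 1.4167%
Σ(R_i − R̄_i)(R_m − R̄_m) = 547.6067  ⇒  Cov = 547.6067 / 5 = 109.5213
Σ(R_m − R̄_m)² = 266.3483  ⇒  Var(R_m) = 266.3483 / 5 = 53.2697
β = Cov / Var(R_m) = 109.5213 / 53.2697 = 2.0560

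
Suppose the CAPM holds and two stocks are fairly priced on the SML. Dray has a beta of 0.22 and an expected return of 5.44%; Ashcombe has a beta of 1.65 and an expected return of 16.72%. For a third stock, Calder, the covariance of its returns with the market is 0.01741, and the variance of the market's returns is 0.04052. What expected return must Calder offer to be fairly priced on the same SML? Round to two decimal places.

MRP = (16.72% − 5.44%) / (1.65 − 0.22) = 7.8881%
R_f = 5.44% − 0.22 × 7.8881% = 3.7046%
β_Calder = Cov / Var(R_m) = 0.01741 / 0.04052 = 0.4297
E(R_Calder) = R_f + β × MRP = 3.7046% + 0.4297 × 7.8881% = 7.09%

7.09%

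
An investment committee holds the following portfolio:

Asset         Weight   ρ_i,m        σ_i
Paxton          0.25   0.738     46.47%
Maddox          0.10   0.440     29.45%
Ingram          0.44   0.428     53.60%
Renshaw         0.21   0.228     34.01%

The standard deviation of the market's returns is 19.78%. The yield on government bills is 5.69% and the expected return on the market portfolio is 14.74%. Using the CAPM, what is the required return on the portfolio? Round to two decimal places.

β_Paxton = 0.738 × 46.47% / 19.78% = 1.7338
β_Maddox = 0.440 × 29.45% / 19.78% = 0.6551
β_Ingram = 0.428 × 53.60% / 19.78% = 1.1598
β_Renshaw = 0.228 × 34.01% / 19.78% = 0.3920
β_P = Σ w_i β_i = 0.25×1.7338 + 0.10×0.6551 + 0.44×1.1598 + 0.21×0.3920 = 1.0916
MRP = 14.74% − 5.69% = 9.05%
E(R_P) = R_f + β_P × MRP = 5.69% + 1.0916 × 9.05% = 15.57%

15.57%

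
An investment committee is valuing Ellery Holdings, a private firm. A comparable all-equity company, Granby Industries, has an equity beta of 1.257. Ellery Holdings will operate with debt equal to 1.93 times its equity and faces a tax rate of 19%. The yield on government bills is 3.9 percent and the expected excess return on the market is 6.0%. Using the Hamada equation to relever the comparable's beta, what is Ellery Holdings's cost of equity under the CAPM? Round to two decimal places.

23.23%

β_L = β_U × [1 + (1 − t)(D/E)] = 1.257 × [1 + (1 − 0.19) × 1.93]
    = 1.257 × [1 + 0.81 × 1.93] = 1.257 × 2.5633 = 3.2221
E(R) = R_f + β_L × MRP = 3.9% + 3.2221 × 6.0% = 23.23%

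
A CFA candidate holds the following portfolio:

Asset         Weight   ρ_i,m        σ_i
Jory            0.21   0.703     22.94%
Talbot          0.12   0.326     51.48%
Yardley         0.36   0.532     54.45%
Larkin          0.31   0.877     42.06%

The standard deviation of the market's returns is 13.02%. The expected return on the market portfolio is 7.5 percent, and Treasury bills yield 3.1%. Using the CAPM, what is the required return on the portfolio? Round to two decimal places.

12.31%

β_Jory = 0.703 × 22.94% / 13.02% = 1.2386
β_Talbot = 0.326 × 51.48% / 13.02% = 1.2890
β_Yardley = 0.532 × 54.45% / 13.02% = 2.2248
β_Larkin = 0.877 × 42.06% / 13.02% = 2.8331
β_P = Σ w_i β_i = 0.21×1.2386 + 0.12×1.2890 + 0.36×2.2248 + 0.31×2.8331 = 2.0940
MRP = 7.5% − 3.1% = 4.40%
E(R_P) = R_f + β_P × MRP = 3.1% + 2.0940 × 4.4% = 12.31%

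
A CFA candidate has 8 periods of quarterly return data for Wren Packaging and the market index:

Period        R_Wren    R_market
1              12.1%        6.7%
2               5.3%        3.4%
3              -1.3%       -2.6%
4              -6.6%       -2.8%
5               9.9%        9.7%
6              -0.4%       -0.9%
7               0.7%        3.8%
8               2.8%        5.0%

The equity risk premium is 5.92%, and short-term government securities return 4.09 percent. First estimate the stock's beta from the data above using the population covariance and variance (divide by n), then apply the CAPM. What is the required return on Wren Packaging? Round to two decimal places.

Mean R_i = (12.1 + 5.3 − 1.3 − 6.6 + 9.9 − 0.4 + 0.7 + 2.8) / 8 = 2.8125%
Mean R_m = (6.7 + 3.4 − 2.6 − 2.8 + 9.7 − 0.9 + 3.8 + 5.0) / 8 = 2.7875%
Σ(R_i − R̄_i)(R_m − R̄_m) = 171.2813  ⇒  Cov = 171.2813 / 8 = 21.4102
Σ(R_m − R̄_m)² = 143.2288  ⇒  Var(R_m) = 143.2288 / 8 = 17.9036
β = Cov / Var(R_m) = 21.4102 / 17.9036 = 1.1959
E(R) = R_f + β × MRP = 4.09% + 1.1959 × 5.92% = 11.17%

11.17%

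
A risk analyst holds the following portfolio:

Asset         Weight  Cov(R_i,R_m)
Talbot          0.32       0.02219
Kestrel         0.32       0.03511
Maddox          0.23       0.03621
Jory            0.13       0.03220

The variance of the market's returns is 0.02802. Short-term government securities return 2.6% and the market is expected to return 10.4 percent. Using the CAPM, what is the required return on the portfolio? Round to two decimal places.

β_Talbot = 0.02219 / 0.02802 = 0.7919
β_Kestrel = 0.03511 / 0.02802 = 1.2530
β_Maddox = 0.03621 / 0.02802 = 1.2923
β_Jory = 0.03220 / 0.02802 = 1.1492
β_P = Σ w_i β_i = 0.32×0.7919 + 0.32×1.2530 + 0.23×1.2923 + 0.13×1.1492 = 1.1010
MRP = 10.4% − 2.6% = 7.80%
E(R_P) = R_f + β_P × MRP = 2.6% + 1.1010 × 7.8% = 11.19%

11.19%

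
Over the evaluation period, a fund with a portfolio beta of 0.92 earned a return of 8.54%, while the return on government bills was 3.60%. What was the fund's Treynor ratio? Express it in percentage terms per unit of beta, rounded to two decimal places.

Treynor = (R_P − R_f) / β_P = (8.54% − 3.60%) / 0.9200 = 4.94% / 0.9200 = 5.37%

5.37%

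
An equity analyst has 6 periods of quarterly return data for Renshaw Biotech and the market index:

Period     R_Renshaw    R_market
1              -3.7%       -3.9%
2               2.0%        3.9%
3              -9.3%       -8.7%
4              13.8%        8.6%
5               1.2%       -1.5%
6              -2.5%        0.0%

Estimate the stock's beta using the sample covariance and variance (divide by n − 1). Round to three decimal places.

Mean R_i = (-3.7 + 2.0 − 9.3 + 13.8 + 1.2 − 2.5) / 6 = 0.2500%
Mean R_m = (-3.9 + 3.9 − 8.7 + 8.6 − 1.5 + 0.0) / 6 = -0.2667%
Σ(R_i − R̄_i)(R_m − R̄_m) = 220.4200  ⇒  Cov = 220.4200 / 5 = 44.0840
Σ(R_m − R̄_m)² = 181.8933  ⇒  Var(R_m) = 181.8933 / 5 = 36.3787
β = Cov / Var(R_m) = 44.0840 / 36.3787 = 1.2118

1.212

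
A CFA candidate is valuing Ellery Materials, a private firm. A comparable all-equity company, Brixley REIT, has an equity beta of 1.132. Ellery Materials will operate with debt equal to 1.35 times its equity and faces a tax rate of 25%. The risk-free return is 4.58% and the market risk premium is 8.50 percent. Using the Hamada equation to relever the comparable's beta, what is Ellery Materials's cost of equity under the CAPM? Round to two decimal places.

β_L = β_U × [1 + (1 − t)(D/E)] = 1.132 × [1 + (1 − 0.25) × 1.35]
    = 1.132 × [1 + 0.75 × 1.35] = 1.132 × 2.0125 = 2.2782
E(R) = R_f + β_L × MRP = 4.58% + 2.2782 × 8.50% = 23.94%

23.94%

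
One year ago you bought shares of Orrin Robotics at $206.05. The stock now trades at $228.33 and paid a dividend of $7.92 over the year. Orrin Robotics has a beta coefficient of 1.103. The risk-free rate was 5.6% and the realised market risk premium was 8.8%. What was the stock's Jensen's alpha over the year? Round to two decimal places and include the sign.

Realised HPR = (P1 + D1 − P0) / P0 = (228.33 + 7.92 − 206.05) / 206.05 = 30.20 / 206.05 = 14.6566%
CAPM required = R_f + β·MRP = 5.6% + 1.103 × 8.8% = 15.3064%
α = realised − required = 14.6566% − 15.3064% = -0.65%

-0.65%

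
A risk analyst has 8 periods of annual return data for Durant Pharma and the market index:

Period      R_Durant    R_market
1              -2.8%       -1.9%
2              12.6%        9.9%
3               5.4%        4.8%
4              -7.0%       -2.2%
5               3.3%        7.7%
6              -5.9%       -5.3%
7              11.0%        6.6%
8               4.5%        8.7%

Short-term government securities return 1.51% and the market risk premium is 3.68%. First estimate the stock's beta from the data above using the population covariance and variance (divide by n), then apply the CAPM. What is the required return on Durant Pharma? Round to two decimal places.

5.64%

Mean R_i = (-2.8 + 12.6 + 5.4 − 7.0 + 3.3 − 5.9 + 11.0 + 4.5) / 8 = 2.6375%
Mean R_m = (-1.9 + 9.9 + 4.8 − 2.2 + 7.7 − 5.3 + 6.6 + 8.7) / 8 = 3.5375%
Σ(R_i − R̄_i)(R_m − R̄_m) = 265.1688  ⇒  Cov = 265.1688 / 8 = 33.1461
Σ(R_m − R̄_m)² = 236.0188  ⇒  Var(R_m) = 236.0188 / 8 = 29.5024
β = Cov / Var(R_m) = 33.1461 / 29.5024 = 1.1235
E(R) = R_f + β × MRP = 1.51% + 1.1235 × 3.68% = 5.64%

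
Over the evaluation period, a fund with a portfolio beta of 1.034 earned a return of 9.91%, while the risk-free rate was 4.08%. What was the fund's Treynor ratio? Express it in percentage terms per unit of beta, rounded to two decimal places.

Treynor = (R_P − R_f) / β_P = (9.91% − 4.08%) / 1.0340 = 5.83% / 1.0340 = 5.64%

5.64%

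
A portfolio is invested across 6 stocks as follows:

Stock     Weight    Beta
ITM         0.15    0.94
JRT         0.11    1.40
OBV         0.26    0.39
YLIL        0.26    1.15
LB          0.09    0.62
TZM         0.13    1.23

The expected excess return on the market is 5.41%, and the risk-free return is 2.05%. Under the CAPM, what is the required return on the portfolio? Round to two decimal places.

β_P = Σ w_i β_i = 0.15×0.94 + 0.11×1.40 + 0.26×0.39 + 0.26×1.15 + 0.09×0.62 + 0.13×1.23 = 0.9111
E(R_P) = R_f + β_P × MRP = 2.05% + 0.9111 × 5.41% = 6.98%

6.98%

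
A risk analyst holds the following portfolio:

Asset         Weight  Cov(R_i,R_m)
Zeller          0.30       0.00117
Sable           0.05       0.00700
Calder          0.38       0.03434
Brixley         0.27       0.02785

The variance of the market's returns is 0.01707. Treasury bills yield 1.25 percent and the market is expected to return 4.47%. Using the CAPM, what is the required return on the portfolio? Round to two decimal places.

β_Zeller = 0.00117 / 0.01707 = 0.0685
β_Sable = 0.00700 / 0.01707 = 0.4101
β_Calder = 0.03434 / 0.01707 = 2.0117
β_Brixley = 0.02785 / 0.01707 = 1.6315
β_P = Σ w_i β_i = 0.30×0.0685 + 0.05×0.4101 + 0.38×2.0117 + 0.27×1.6315 = 1.2460
MRP = 4.47% − 1.25% = 3.22%
E(R_P) = R_f + β_P × MRP = 1.25% + 1.2460 × 3.22% = 5.26%

5.26%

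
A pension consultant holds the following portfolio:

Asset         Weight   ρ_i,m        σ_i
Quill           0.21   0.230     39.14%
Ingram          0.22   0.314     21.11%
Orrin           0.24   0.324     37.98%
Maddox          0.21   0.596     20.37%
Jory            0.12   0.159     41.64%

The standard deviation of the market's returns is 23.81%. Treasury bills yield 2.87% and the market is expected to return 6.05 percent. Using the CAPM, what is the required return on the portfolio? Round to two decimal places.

4.16%

β_Quill = 0.230 × 39.14% / 23.81% = 0.3781
β_Ingram = 0.314 × 21.11% / 23.81% = 0.2784
β_Orrin = 0.324 × 37.98% / 23.81% = 0.5168
β_Maddox = 0.596 × 20.37% / 23.81% = 0.5099
β_Jory = 0.159 × 41.64% / 23.81% = 0.2781
β_P = Σ w_i β_i = 0.21×0.3781 + 0.22×0.2784 + 0.24×0.5168 + 0.21×0.5099 + 0.12×0.2781 = 0.4051
MRP = 6.05% − 2.87% = 3.18%
E(R_P) = R_f + β_P × MRP = 2.87% + 0.4051 × 3.18% = 4.16%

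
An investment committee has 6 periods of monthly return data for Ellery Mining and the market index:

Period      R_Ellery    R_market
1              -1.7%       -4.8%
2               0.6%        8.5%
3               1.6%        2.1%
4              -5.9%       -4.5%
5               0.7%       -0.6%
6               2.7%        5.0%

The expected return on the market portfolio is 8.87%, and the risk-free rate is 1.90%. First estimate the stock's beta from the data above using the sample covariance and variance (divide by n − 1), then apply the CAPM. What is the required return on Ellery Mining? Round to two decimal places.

Mean R_i = (-1.7 + 0.6 + 1.6 − 5.9 + 0.7 + 2.7) / 6 = -0.3333%
Mean R_m = (-4.8 + 8.5 + 2.1 − 4.5 − 0.6 + 5.0) / 6 = 0.9500%
Σ(R_i − R̄_i)(R_m − R̄_m) = 58.1500  ⇒  Cov = 58.1500 / 5 = 11.6300
Σ(R_m − R̄_m)² = 139.8950  ⇒  Var(R_m) = 139.8950 / 5 = 27.9790
β = Cov / Var(R_m) = 11.6300 / 27.9790 = 0.4157
MRP = 8.87% − 1.90% = 6.97%
E(R) = R_f + β × MRP = 1.90% + 0.4157 × 6.97% = 4.80%

4.80%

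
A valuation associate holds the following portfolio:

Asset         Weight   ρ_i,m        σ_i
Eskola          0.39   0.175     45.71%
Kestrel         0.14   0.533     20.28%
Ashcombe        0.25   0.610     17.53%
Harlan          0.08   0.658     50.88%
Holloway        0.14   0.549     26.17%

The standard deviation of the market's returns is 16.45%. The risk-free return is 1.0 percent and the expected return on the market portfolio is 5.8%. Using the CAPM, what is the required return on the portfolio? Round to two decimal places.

β_Eskola = 0.175 × 45.71% / 16.45% = 0.4863
β_Kestrel = 0.533 × 20.28% / 16.45% = 0.6571
β_Ashcombe = 0.610 × 17.53% / 16.45% = 0.6500
β_Harlan = 0.658 × 50.88% / 16.45% = 2.0352
β_Holloway = 0.549 × 26.17% / 16.45% = 0.8734
β_P = Σ w_i β_i = 0.39×0.4863 + 0.14×0.6571 + 0.25×0.6500 + 0.08×2.0352 + 0.14×0.8734 = 0.7292
MRP = 5.8% − 1.0% = 4.80%
E(R_P) = R_f + β_P × MRP = 1.0% + 0.7292 × 4.8% = 4.50%

4.50%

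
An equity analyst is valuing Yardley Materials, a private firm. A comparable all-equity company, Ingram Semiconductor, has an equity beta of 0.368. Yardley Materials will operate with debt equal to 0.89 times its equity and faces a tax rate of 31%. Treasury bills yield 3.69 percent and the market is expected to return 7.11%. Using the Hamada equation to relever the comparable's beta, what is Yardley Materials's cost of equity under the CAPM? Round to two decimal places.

β_L = β_U × [1 + (1 − t)(D/E)] = 0.368 × [1 + (1 − 0.31) × 0.89]
    = 0.368 × [1 + 0.69 × 0.89] = 0.368 × 1.6141 = 0.5940
MRP = 7.11% − 3.69% = 3.42%
E(R) = R_f + β_L × MRP = 3.69% + 0.5940 × 3.42% = 5.72%

5.72%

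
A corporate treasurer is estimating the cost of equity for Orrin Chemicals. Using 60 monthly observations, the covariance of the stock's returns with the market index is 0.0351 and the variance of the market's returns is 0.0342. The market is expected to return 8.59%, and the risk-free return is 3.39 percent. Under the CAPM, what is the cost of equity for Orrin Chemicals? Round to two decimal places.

β = Cov(R_i, R_m) / Var(R_m) = 0.0351 / 0.0342 = 1.0263
MRP = 8.59% − 3.39% = 5.20%
E(R) = R_f + β × MRP = 3.39% + 1.0263 × 5.20% = 8.73%

8.73%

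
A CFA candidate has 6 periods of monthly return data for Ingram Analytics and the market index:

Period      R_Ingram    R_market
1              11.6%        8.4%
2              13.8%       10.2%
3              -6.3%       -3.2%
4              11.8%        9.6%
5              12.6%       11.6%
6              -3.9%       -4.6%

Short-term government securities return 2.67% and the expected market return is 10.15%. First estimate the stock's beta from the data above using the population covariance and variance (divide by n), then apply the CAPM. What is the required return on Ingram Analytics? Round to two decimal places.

11.93%

Mean R_i = (11.6 + 13.8 − 6.3 + 11.8 + 12.6 − 3.9) / 6 = 6.6000%
Mean R_m = (8.4 + 10.2 − 3.2 + 9.6 + 11.6 − 4.6) / 6 = 5.3333%
Σ(R_i − R̄_i)(R_m − R̄_m) = 324.5400  ⇒  Cov = 324.5400 / 6 = 54.0900
Σ(R_m − R̄_m)² = 262.0533  ⇒  Var(R_m) = 262.0533 / 6 = 43.6756
β = Cov / Var(R_m) = 54.0900 / 43.6756 = 1.2384
MRP = 10.15% − 2.67% = 7.48%
E(R) = R_f + β × MRP = 2.67% + 1.2384 × 7.48% = 11.93%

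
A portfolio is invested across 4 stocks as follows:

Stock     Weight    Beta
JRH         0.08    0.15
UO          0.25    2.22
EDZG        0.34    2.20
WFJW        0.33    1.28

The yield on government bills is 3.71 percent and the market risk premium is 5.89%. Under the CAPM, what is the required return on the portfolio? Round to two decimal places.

β_P = Σ w_i β_i = 0.08×0.15 + 0.25×2.22 + 0.34×2.20 + 0.33×1.28 = 1.7374
E(R_P) = R_f + β_P × MRP = 3.71% + 1.7374 × 5.89% = 13.94%

13.94%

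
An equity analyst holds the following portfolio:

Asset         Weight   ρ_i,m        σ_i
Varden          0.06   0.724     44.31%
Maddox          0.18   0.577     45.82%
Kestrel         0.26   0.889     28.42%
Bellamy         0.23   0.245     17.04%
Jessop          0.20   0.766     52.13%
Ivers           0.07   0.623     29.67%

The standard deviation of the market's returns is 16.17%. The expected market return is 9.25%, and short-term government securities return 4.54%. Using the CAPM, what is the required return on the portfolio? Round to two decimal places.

β_Varden = 0.724 × 44.31% / 16.17% = 1.9839
β_Maddox = 0.577 × 45.82% / 16.17% = 1.6350
β_Kestrel = 0.889 × 28.42% / 16.17% = 1.5625
β_Bellamy = 0.245 × 17.04% / 16.17% = 0.2582
β_Jessop = 0.766 × 52.13% / 16.17% = 2.4695
β_Ivers = 0.623 × 29.67% / 16.17% = 1.1431
β_P = Σ w_i β_i = 0.06×1.9839 + 0.18×1.6350 + 0.26×1.5625 + 0.23×0.2582 + 0.20×2.4695 + 0.07×1.1431 = 1.4529
MRP = 9.25% − 4.54% = 4.71%
E(R_P) = R_f + β_P × MRP = 4.54% + 1.4529 × 4.71% = 11.38%

11.38%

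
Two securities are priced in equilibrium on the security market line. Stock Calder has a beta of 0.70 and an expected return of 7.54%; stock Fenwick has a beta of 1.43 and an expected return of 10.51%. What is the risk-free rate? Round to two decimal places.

4.69%

Both satisfy E(R) = R_f + β·MRP, so the slope of the SML is
MRP = (10.51% − 7.54%) / (1.43 − 0.70) = 2.97% / 0.73 = 4.0685%
R_f = E(R_Calder) − β_Calder·MRP = 7.54% − 0.70 × 4.0685% = 4.6921%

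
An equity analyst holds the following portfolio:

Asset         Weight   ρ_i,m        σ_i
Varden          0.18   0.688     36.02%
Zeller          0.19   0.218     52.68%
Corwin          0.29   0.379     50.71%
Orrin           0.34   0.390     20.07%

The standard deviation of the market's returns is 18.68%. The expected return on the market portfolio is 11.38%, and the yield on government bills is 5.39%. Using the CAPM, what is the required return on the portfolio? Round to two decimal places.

10.16%

β_Varden = 0.688 × 36.02% / 18.68% = 1.3266
β_Zeller = 0.218 × 52.68% / 18.68% = 0.6148
β_Corwin = 0.379 × 50.71% / 18.68% = 1.0289
β_Orrin = 0.390 × 20.07% / 18.68% = 0.4190
β_P = Σ w_i β_i = 0.18×1.3266 + 0.19×0.6148 + 0.29×1.0289 + 0.34×0.4190 = 0.7964
MRP = 11.38% − 5.39% = 5.99%
E(R_P) = R_f + β_P × MRP = 5.39% + 0.7964 × 5.99% = 10.16%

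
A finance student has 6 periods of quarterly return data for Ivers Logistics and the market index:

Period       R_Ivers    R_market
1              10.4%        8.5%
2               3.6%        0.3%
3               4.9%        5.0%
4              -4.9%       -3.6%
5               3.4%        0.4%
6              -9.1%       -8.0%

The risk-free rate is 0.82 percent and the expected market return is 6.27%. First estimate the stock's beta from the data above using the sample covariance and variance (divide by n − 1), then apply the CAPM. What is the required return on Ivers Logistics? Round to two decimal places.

7.18%

Mean R_i = (10.4 + 3.6 + 4.9 − 4.9 + 3.4 − 9.1) / 6 = 1.3833%
Mean R_m = (8.5 + 0.3 + 5.0 − 3.6 + 0.4 − 8.0) / 6 = 0.4333%
Σ(R_i − R̄_i)(R_m − R̄_m) = 202.1833  ⇒  Cov = 202.1833 / 5 = 40.4367
Σ(R_m − R̄_m)² = 173.3333  ⇒  Var(R_m) = 173.3333 / 5 = 34.6667
β = Cov / Var(R_m) = 40.4367 / 34.6667 = 1.1664
MRP = 6.27% − 0.82% = 5.45%
E(R) = R_f + β × MRP = 0.82% + 1.1664 × 5.45% = 7.18%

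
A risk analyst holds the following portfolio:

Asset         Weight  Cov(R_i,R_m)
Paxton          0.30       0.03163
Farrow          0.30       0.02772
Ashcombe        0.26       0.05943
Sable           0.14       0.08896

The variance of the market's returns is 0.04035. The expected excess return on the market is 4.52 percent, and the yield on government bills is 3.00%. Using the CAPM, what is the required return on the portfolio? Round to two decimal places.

β_Paxton = 0.03163 / 0.04035 = 0.7839
β_Farrow = 0.02772 / 0.04035 = 0.6870
β_Ashcombe = 0.05943 / 0.04035 = 1.4729
β_Sable = 0.08896 / 0.04035 = 2.2047
β_P = Σ w_i β_i = 0.30×0.7839 + 0.30×0.6870 + 0.26×1.4729 + 0.14×2.2047 = 1.1329
E(R_P) = R_f + β_P × MRP = 3.00% + 1.1329 × 4.52% = 8.12%

8.12%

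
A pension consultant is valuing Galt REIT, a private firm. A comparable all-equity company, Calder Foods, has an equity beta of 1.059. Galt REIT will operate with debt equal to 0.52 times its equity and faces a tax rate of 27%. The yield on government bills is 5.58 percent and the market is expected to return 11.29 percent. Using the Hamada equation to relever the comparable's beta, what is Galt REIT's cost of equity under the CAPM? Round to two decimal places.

β_L = β_U × [1 + (1 − t)(D/E)] = 1.059 × [1 + (1 − 0.27) × 0.52]
    = 1.059 × [1 + 0.73 × 0.52] = 1.059 × 1.3796 = 1.4610
MRP = 11.29% − 5.58% = 5.71%
E(R) = R_f + β_L × MRP = 5.58% + 1.4610 × 5.71% = 13.92%

13.92%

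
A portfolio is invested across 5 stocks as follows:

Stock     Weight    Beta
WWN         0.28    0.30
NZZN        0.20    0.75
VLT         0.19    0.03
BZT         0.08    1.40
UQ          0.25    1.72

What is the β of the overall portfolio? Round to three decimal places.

β_P = Σ w_i β_i = 0.28×0.30 + 0.20×0.75 + 0.19×0.03 + 0.08×1.40 + 0.25×1.72 = 0.7817

0.782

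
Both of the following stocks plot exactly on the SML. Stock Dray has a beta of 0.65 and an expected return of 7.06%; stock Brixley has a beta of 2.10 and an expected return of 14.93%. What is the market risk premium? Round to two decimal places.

5.43%

Both satisfy E(R) = R_f + β·MRP, so the slope of the SML is
MRP = (14.93% − 7.06%) / (2.10 − 0.65) = 7.87% / 1.45 = 5.4276%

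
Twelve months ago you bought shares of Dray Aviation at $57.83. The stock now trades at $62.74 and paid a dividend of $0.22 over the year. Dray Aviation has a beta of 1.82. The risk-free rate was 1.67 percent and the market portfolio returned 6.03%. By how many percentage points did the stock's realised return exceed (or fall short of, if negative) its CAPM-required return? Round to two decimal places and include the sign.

Realised HPR = (P1 + D1 − P0) / P0 = (62.74 + 0.22 − 57.83) / 57.83 = 5.13 / 57.83 = 8.8708%
MRP = 6.03% − 1.67% = 4.36%
CAPM required = R_f + β·MRP = 1.67% + 1.82 × 4.36% = 9.6052%
α = realised − required = 8.8708% − 9.6052% = -0.73%

-0.73%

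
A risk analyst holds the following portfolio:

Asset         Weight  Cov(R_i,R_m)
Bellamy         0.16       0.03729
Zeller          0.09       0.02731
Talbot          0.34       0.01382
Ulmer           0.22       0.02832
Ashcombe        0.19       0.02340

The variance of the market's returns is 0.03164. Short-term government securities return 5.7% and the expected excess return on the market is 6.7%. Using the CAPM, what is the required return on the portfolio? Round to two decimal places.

β_Bellamy = 0.03729 / 0.03164 = 1.1786
β_Zeller = 0.02731 / 0.03164 = 0.8631
β_Talbot = 0.01382 / 0.03164 = 0.4368
β_Ulmer = 0.02832 / 0.03164 = 0.8951
β_Ashcombe = 0.02340 / 0.03164 = 0.7396
β_P = Σ w_i β_i = 0.16×1.1786 + 0.09×0.8631 + 0.34×0.4368 + 0.22×0.8951 + 0.19×0.7396 = 0.7522
E(R_P) = R_f + β_P × MRP = 5.7% + 0.7522 × 6.7% = 10.74%

10.74%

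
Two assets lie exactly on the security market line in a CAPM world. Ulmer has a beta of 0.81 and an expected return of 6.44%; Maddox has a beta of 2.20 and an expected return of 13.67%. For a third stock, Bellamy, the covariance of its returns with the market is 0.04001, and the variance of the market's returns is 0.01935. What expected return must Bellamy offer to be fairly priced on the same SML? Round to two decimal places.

12.98%

MRP = (13.67% − 6.44%) / (2.20 − 0.81) = 5.2014%
R_f = 6.44% − 0.81 × 5.2014% = 2.2269%
β_Bellamy = Cov / Var(R_m) = 0.04001 / 0.01935 = 2.0677
E(R_Bellamy) = R_f + β × MRP = 2.2269% + 2.0677 × 5.2014% = 12.98%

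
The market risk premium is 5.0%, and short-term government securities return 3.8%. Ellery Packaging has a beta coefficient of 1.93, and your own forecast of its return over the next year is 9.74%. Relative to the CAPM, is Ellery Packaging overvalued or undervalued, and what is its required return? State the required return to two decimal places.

Required return = R_f + β·MRP = 3.8% + 1.93 × 5.0% = 13.45%
Forecast 9.74% < required 13.45% → the stock plots below the SML → overvalued.

Overvalued; required return 13.45%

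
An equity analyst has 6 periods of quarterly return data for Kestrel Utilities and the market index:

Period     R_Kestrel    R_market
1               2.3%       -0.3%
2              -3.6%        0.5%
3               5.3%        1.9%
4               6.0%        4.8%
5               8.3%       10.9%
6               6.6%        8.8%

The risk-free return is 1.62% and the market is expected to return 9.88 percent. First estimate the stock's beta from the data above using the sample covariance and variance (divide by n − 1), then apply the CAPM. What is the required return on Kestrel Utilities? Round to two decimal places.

7.47%

Mean R_i = (2.3 − 3.6 + 5.3 + 6.0 + 8.3 + 6.6) / 6 = 4.1500%
Mean R_m = (-0.3 + 0.5 + 1.9 + 4.8 + 10.9 + 8.8) / 6 = 4.4333%
Σ(R_i − R̄_i)(R_m − R̄_m) = 74.5400  ⇒  Cov = 74.5400 / 5 = 14.9080
Σ(R_m − R̄_m)² = 105.3133  ⇒  Var(R_m) = 105.3133 / 5 = 21.0627
β = Cov / Var(R_m) = 14.9080 / 21.0627 = 0.7078
MRP = 9.88% − 1.62% = 8.26%
E(R) = R_f + β × MRP = 1.62% + 0.7078 × 8.26% = 7.47%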